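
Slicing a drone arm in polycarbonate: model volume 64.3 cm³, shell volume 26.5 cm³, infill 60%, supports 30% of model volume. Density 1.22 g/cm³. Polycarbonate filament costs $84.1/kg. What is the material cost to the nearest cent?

Interior volume = 64.3 − 26.5, so 37.8 cm³.
Infill volume = 0.60 × 37.8, so 22.68 cm³.
Support: 0.30 × 64.3 → 19.29 cm³.
Total extruded = 26.5 + 22.68 + 19.29 = 68.47 cm³.
Mass = 68.47 × 1.22, so 83.5334 g.
Cost = 83.5334 g / 1000 × $84.1/kg = $7.03.

$7.03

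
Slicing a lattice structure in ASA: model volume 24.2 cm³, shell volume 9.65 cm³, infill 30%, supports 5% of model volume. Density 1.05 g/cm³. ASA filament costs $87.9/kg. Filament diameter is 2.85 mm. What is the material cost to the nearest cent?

Interior volume = 24.2 − 9.65, so 14.55 cm³.
Deposited infill = 0.30 × 14.55 = 4.365 cm³.
Support: 0.05 × 24.2 → 1.21 cm³.
Total extruded = 9.65 + 4.365 + 1.21, so 15.225 cm³.
Mass = 15.225 × 1.05, so 15.98625 g.
Cost = 15.98625 g / 1000 × $87.9/kg = $1.41.

$1.41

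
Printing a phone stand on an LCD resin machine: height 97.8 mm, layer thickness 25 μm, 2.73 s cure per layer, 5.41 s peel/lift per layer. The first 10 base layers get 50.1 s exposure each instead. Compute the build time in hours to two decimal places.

Layer count = ceil(97.8 / 0.025) = 3912.
Bottom layers = 10 × (50.1 + 5.41) = 555.1 s.
Regular layers = 3902 × (2.73 + 5.41), so 31762.28 s.
Sum: 555.1 + 31762.28 = 32317.38 s → 8.98 hours.

8.98 hours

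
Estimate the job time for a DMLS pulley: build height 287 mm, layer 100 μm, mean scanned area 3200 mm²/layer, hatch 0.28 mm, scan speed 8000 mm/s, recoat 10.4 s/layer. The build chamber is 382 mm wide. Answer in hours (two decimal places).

Layer count = ceil(287 / 0.1) = 2870.
Scan path per layer: 3200 / 0.28 → 11428.6 mm.
Scan time per layer = 11428.6 / 8000 = 1.4286 s.
Per-layer time = 1.4286 + 10.4, so 11.8286 s.
Total: 2870 × 11.8286 s = 33948.082 s → 9.43 hours.

9.43 hours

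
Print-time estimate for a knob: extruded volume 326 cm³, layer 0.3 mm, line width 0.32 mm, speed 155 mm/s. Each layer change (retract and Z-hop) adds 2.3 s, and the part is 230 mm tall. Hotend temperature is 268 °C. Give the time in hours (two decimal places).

Extrusion cross-section = 0.3 × 0.32, so 0.096 mm².
Total extruded path = 326000/0.096 = 3395833.3 mm.
Time extruding: 3395833.3 / 155 → 21908.6 s.
Number of layers: 230 / 0.3 → 767 (rounded up).
Layer-change overhead = 767 × 2.3, so 1764.1 s.
Altogether 21908.6 + 1764.1 = 23672.7 s, i.e. 6.58 hours.

6.58 hours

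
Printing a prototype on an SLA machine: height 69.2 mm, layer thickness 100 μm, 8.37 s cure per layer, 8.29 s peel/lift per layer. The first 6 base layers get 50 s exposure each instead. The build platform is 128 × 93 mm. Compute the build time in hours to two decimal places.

Layers = ⌈69.2/0.1⌉ = 692.
Base layers = 6 × (50 + 8.29) = 349.74 s.
Regular layers: 686 × (8.37 + 8.29) → 11428.76 s.
Total = 349.74 + 11428.76 = 11778.5 s = 3.27 hours.

3.27 hours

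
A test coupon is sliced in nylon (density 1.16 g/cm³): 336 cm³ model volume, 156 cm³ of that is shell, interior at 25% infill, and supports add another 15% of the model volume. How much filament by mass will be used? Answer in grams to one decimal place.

291.6 g

Infill region = 336 − 156 = 180 cm³.
Infill deposited = 0.25 × 180 = 45 cm³.
Support = 0.15 × 336 = 50.4 cm³.
Deposited volume = 156 + 45 + 50.4, so 251.4 cm³.
Mass = 251.4 × 1.16, so 291.624 g.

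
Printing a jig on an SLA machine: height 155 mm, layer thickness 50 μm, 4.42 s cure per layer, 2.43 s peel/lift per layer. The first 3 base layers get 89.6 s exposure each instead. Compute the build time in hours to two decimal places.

Layer count = ceil(155 / 0.05) = 3100.
Burn-in layers = 3 × (89.6 + 2.43) = 276.09 s.
Normal layers = 3097 × (4.42 + 2.43), so 21214.45 s.
Total = 276.09 + 21214.45 = 21490.54 s = 5.97 hours.

5.97 hours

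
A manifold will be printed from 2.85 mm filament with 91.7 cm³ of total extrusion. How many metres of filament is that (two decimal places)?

Cross-section of 2.85 mm filament: π·(2.85/2)² = 6.3794 mm².
L = 91700 mm³ / 6.3794 mm² = 14374.39 mm, i.e. 14.37 m.

14.37 m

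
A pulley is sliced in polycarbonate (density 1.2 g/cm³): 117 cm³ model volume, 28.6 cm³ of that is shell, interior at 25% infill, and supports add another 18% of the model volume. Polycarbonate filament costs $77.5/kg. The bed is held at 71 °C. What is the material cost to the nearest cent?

Infill region = 117 − 28.6, so 88.4 cm³.
Deposited infill = 0.25 × 88.4, so 22.1 cm³.
Support = 0.18 × 117, so 21.06 cm³.
Total extruded = 28.6 + 22.1 + 21.06, so 71.76 cm³.
Mass = 71.76 × 1.2, so 86.112 g.
Cost = 86.112 g / 1000 × $77.5/kg = $6.67.

$6.67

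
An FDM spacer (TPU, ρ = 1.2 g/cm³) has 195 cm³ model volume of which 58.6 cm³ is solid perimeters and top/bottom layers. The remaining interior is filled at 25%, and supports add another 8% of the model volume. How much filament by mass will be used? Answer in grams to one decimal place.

Interior volume = 195 − 58.6, so 136.4 cm³.
Infill volume = 0.25 × 136.4, so 34.1 cm³.
Support = 0.08 × 195, so 15.6 cm³.
Total extruded = 58.6 + 34.1 + 15.6 = 108.3 cm³.
Mass = 108.3 × 1.2 = 129.96 g.

130.0 g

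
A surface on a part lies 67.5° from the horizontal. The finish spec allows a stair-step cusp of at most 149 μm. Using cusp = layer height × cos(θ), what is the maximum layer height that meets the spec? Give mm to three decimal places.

0.389 mm

t = h_c / cos θ = 0.149 / 0.3827 = 0.389 mm.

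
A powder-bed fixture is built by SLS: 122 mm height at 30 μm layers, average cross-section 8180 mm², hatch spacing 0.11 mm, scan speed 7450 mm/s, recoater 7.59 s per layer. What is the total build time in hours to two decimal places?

19.85 hours

Layer count = ceil(122 / 0.03) = 4067.
Per-layer scan distance = 8180 / 0.11, so 74363.6 mm.
Per-layer scan time = 74363.6 / 7450 = 9.9817 s.
Layer cycle: 9.9817 + 7.59 → 17.5717 s.
Total: 4067 × 17.5717 s = 71464.1039 s → 19.85 hours.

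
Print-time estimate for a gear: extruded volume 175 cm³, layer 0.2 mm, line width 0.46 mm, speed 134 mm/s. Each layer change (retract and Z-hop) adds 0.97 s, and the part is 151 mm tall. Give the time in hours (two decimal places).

Line area = 0.2 × 0.46, so 0.092 mm².
Path length: 175000 mm³ / 0.092 mm² → 1902173.9 mm.
Extrusion time: 1902173.9 / 134 → 14195.3 s.
Layer count = ceil(151 / 0.2) = 755.
Non-print overhead = 755 × 0.97, so 732.35 s.
Total = 14195.3 + 732.35 = 14927.65 s = 4.15 hours.

4.15 hours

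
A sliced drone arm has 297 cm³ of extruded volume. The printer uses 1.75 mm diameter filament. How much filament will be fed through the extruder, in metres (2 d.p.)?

Filament cross-section = π × (1.75/2)² = 2.4053 mm².
L = 297000 mm³ / 2.4053 mm² = 123477.32 mm, i.e. 123.48 m.

123.48 m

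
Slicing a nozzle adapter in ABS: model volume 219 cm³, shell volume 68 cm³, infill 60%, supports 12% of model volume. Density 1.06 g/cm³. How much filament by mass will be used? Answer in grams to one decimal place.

Volume inside the shell = 219 − 68, so 151 cm³.
Infill deposited = 0.60 × 151, so 90.6 cm³.
Support = 0.12 × 219, so 26.28 cm³.
Total printed volume = 68 + 90.6 + 26.28, so 184.88 cm³.
Mass = 184.88 × 1.06 = 195.9728 g.

196.0 g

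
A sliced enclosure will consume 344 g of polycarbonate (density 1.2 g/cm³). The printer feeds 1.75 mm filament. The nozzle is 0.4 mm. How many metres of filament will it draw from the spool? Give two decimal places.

119.18 m

Volume = 344 g / 1.2 g·cm⁻³ = 286.6667 cm³ = 286666.7 mm³.
Filament cross-section = π × (1.75/2)² = 2.4053 mm².
L = V/A = 286666.7/2.4053 = 119181.27 mm → 119.18 m.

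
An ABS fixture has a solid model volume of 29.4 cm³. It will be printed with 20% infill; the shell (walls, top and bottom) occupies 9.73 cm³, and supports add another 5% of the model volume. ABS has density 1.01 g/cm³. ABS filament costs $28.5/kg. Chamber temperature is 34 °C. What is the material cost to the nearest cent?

Infill region = 29.4 − 9.73, so 19.67 cm³.
Infill volume = 0.20 × 19.67 = 3.934 cm³.
Support = 0.05 × 29.4, so 1.47 cm³.
Deposited volume: 9.73 + 3.934 + 1.47 → 15.134 cm³.
Mass: 15.134 × 1.01 → 15.28534 g.
Cost = 15.28534 g / 1000 × $28.5/kg = $0.44.

$0.44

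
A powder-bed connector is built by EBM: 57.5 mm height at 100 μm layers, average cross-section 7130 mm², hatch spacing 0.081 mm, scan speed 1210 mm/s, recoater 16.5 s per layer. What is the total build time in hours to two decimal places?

Number of layers: 57.5 / 0.1 → 575 (rounded up).
Scan path per layer = 7130 / 0.081, so 88024.7 mm.
Scan time per layer = 88024.7 / 1210 = 72.7477 s.
Per-layer time = 72.7477 + 16.5, so 89.2477 s.
Build time = 575 × 89.2477 = 51317.4275 s = 14.25 hours.

14.25 hours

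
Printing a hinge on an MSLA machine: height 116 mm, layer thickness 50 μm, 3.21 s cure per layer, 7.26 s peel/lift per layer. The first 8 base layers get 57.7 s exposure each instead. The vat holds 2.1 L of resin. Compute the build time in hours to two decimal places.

Layers = ⌈116/0.05⌉ = 2320.
Burn-in layers = 8 × (57.7 + 7.26), so 519.68 s.
Regular layers: 2312 × (3.21 + 7.26) → 24206.64 s.
Total = 519.68 + 24206.64 = 24726.32 s = 6.87 hours.

6.87 hours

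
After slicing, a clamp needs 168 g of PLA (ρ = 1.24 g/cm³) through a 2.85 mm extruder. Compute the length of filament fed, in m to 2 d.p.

Volume = 168 g / 1.24 g·cm⁻³ = 135.4839 cm³ = 135483.9 mm³.
Cross-section of 2.85 mm filament: π·(2.85/2)² = 6.3794 mm².
Length = 135483.9 / 6.3794 = 21237.72 mm = 21.24 m.

21.24 m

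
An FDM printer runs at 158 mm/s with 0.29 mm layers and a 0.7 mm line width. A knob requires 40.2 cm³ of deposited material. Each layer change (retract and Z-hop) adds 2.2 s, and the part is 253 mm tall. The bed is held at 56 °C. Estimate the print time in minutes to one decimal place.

52.9 minutes

Line area = 0.29 × 0.7 = 0.203 mm².
Path length: 40200 mm³ / 0.203 mm² → 198029.6 mm.
Print-move time: 198029.6 / 158 → 1253.4 s.
Layers = ⌈253/0.29⌉ = 873.
Z-hop total: 873 × 2.2 → 1920.6 s.
Total = 1253.4 + 1920.6 = 3174 s = 52.9 minutes.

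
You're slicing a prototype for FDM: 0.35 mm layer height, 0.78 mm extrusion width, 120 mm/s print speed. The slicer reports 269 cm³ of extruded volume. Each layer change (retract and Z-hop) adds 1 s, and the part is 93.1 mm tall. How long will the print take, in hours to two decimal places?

Extrusion cross-section = 0.35 × 0.78, so 0.273 mm².
Total extruded path = 269000/0.273 = 985348 mm.
Print-move time = 985348 / 120, so 8211.2 s.
Number of layers: 93.1 / 0.35 → 266 (rounded up).
Layer-change overhead: 266 × 1 → 266 s.
Total = 8211.2 + 266 = 8477.2 s = 2.35 hours.

2.35 hours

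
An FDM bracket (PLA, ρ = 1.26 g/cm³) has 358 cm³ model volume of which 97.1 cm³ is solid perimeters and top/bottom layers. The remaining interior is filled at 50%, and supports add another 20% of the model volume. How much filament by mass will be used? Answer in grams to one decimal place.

376.9 g

Volume inside the shell = 358 − 97.1, so 260.9 cm³.
Infill volume = 0.50 × 260.9, so 130.45 cm³.
Support: 0.20 × 358 → 71.6 cm³.
Deposited volume: 97.1 + 130.45 + 71.6 → 299.15 cm³.
Mass = 299.15 × 1.26 = 376.929 g.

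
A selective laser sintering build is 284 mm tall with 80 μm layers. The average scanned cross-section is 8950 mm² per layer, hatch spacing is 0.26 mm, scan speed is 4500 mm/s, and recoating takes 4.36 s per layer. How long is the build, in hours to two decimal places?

11.84 hours

Number of layers: 284 / 0.08 → 3550 (rounded up).
Per-layer scan distance = 8950 / 0.26 = 34423.1 mm.
Scan time per layer = 34423.1 / 4500 = 7.6496 s.
Layer cycle = 7.6496 + 4.36, so 12.0096 s.
Total: 3550 × 12.0096 s = 42634.08 s → 11.84 hours.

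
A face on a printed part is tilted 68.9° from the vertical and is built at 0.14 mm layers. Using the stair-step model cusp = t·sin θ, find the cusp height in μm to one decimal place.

130.6 μm

h_c = t·sin θ = 0.14 × 0.9330 = 0.13062 mm (130.6 μm).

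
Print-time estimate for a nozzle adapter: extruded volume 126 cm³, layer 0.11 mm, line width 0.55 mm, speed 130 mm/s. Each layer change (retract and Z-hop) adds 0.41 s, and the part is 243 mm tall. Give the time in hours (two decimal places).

4.70 hours

Line area = 0.11 × 0.55 = 0.0605 mm².
Toolpath length = 126 cm³ / 0.0605 mm² = 126000 / 0.0605 = 2082644.6 mm.
Extrusion time = 2082644.6 / 130 = 16020.3 s.
Layer count = ceil(243 / 0.11) = 2210.
Z-hop total = 2210 × 0.41 = 906.1 s.
Altogether 16020.3 + 906.1 = 16926.4 s, i.e. 4.70 hours.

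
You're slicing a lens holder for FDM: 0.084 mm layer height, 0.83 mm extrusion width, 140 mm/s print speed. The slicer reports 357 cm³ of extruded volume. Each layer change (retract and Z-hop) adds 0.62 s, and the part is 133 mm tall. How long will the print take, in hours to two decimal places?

Bead cross-section: 0.084 × 0.83 → 0.06972 mm².
Total extruded path = 357000/0.06972 = 5120481.9 mm.
Print-move time = 5120481.9 / 140, so 36574.9 s.
Layer count = ceil(133 / 0.084) = 1584.
Z-hop total: 1584 × 0.62 → 982.08 s.
Total = 36574.9 + 982.08 = 37556.98 s = 10.43 hours.

10.43 hours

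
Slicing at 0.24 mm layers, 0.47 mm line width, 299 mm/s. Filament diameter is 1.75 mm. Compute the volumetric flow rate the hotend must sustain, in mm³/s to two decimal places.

A = 0.24 × 0.47, so 0.1128 mm².
Q = v·A = 299 × 0.1128 = 33.73 mm³/s.

33.73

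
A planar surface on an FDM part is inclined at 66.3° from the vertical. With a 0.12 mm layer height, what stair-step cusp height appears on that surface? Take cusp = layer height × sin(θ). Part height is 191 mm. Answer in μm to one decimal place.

109.9 μm

sin(66.3°) = 0.9157, so cusp = 0.12 × 0.9157 = 0.109884 mm → 109.9 μm.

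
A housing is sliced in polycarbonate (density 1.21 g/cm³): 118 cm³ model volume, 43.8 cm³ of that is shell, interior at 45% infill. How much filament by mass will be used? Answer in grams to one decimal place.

Interior volume = 118 − 43.8, so 74.2 cm³.
Infill deposited = 0.45 × 74.2 = 33.39 cm³.
Total extruded = 43.8 + 33.39 = 77.19 cm³.
Mass = 77.19 × 1.21 = 93.3999 g.

93.4 g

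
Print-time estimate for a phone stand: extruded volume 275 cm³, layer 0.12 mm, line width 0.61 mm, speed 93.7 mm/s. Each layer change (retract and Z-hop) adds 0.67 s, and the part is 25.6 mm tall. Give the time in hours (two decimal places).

11.18 hours

Bead cross-section: 0.12 × 0.61 → 0.0732 mm².
Path length: 275000 mm³ / 0.0732 mm² → 3756830.6 mm.
Print-move time = 3756830.6 / 93.7 = 40094.2 s.
Number of layers: 25.6 / 0.12 → 214 (rounded up).
Z-hop total = 214 × 0.67, so 143.38 s.
Altogether 40094.2 + 143.38 = 40237.58 s, i.e. 11.18 hours.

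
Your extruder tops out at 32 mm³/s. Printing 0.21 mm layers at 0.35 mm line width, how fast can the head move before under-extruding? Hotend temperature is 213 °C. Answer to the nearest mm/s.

435 mm/s

Extrusion cross-section: 0.21 × 0.35 → 0.0735 mm².
v_max = Q/A = 32/0.0735 = 435.37 mm/s → 435 mm/s.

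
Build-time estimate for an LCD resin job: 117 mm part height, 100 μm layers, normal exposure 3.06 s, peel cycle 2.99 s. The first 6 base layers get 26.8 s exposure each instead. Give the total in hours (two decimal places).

Layer count = ceil(117 / 0.1) = 1170.
Base layers: 6 × (26.8 + 2.99) → 178.74 s.
Remaining layers = 1164 × (3.06 + 2.99) = 7042.2 s.
Total = 178.74 + 7042.2 = 7220.94 s = 2.01 hours.

2.01 hours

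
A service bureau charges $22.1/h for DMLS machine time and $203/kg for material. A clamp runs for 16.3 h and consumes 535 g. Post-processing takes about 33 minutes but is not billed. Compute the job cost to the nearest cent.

$468.84

Machine cost = 22.1 × 16.3, so $360.23.
Material cost = 203 × 535/1000 = $108.605.
Job cost: 360.23 + 108.605 = 468.835 ≈ $468.84.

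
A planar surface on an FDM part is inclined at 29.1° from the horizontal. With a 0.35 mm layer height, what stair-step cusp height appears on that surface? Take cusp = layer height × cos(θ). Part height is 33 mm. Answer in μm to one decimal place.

Cusp = layer height × cos(29.1°) = 0.35 × 0.8738 = 0.30583 mm = 305.8 μm.

305.8 μm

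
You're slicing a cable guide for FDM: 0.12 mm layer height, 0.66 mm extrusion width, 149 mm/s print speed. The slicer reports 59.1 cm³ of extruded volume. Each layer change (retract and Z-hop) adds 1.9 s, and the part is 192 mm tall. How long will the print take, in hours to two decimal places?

Extrusion cross-section = 0.12 × 0.66 = 0.0792 mm².
Total extruded path = 59100/0.0792 = 746212.1 mm.
Extrusion time: 746212.1 / 149 → 5008.1 s.
Layer count = ceil(192 / 0.12) = 1600.
Z-hop total = 1600 × 1.9 = 3040 s.
Altogether 5008.1 + 3040 = 8048.1 s, i.e. 2.24 hours.

2.24 hours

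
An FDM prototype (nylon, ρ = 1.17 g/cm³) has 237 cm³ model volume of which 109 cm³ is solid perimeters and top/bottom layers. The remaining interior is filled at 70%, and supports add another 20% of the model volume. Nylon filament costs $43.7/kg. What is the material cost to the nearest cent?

Infill region: 237 − 109 → 128 cm³.
Deposited infill = 0.70 × 128, so 89.6 cm³.
Support = 0.20 × 237, so 47.4 cm³.
Total printed volume = 109 + 89.6 + 47.4 = 246 cm³.
Mass = 246 × 1.17, so 287.82 g.
Cost = 287.82 g / 1000 × $43.7/kg = $12.58.

$12.58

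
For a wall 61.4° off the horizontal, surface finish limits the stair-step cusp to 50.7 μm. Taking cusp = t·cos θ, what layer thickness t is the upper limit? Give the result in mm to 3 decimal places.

0.106 mm

t = h_c / cos θ = 0.0507 / 0.4787 = 0.106 mm.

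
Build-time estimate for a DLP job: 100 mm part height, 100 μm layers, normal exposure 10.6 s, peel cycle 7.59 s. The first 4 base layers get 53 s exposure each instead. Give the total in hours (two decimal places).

5.10 hours

Layers = ⌈100/0.1⌉ = 1000.
Burn-in layers = 4 × (53 + 7.59) = 242.36 s.
Normal layers: 996 × (10.6 + 7.59) → 18117.24 s.
Sum: 242.36 + 18117.24 = 18359.6 s → 5.10 hours.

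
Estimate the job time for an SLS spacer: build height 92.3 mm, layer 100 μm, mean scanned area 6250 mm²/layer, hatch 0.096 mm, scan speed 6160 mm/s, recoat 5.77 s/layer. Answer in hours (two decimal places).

4.19 hours

Layers = ⌈92.3/0.1⌉ = 923.
Hatch length per layer: 6250 / 0.096 → 65104.2 mm.
Per-layer scan time = 65104.2 / 6160 = 10.5689 s.
Layer cycle = 10.5689 + 5.77, so 16.3389 s.
Total: 923 × 16.3389 s = 15080.8047 s → 4.19 hours.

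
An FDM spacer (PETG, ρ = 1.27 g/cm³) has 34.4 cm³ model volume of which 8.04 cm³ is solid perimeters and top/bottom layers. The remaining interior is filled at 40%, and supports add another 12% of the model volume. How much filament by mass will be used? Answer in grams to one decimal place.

Interior volume = 34.4 − 8.04, so 26.36 cm³.
Infill deposited = 0.40 × 26.36 = 10.544 cm³.
Support = 0.12 × 34.4, so 4.128 cm³.
Deposited volume: 8.04 + 10.544 + 4.128 → 22.712 cm³.
Mass = 22.712 × 1.27, so 28.84424 g.

28.8 g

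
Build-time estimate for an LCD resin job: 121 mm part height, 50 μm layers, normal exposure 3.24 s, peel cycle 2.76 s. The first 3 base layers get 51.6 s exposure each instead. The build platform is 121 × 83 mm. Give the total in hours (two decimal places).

4.07 hours

Layers = ⌈121/0.05⌉ = 2420.
Burn-in layers = 3 × (51.6 + 2.76), so 163.08 s.
Normal layers: 2417 × (3.24 + 2.76) → 14502 s.
Total = 163.08 + 14502 = 14665.08 s = 4.07 hours.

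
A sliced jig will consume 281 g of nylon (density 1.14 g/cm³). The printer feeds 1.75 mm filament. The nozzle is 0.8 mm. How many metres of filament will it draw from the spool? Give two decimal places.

102.48 m

Volume = 281 g / 1.14 g·cm⁻³ = 246.4912 cm³ = 246491.2 mm³.
A = π r² = π × 0.875² = 2.4053 mm².
Length = 246491.2 / 2.4053 = 102478.36 mm = 102.48 m.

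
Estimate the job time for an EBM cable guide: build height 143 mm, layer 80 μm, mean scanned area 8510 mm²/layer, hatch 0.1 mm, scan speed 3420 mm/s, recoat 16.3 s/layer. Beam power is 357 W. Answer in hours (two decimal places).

Number of layers: 143 / 0.08 → 1788 (rounded up).
Scan path per layer: 8510 / 0.1 → 85100 mm.
Per-layer scan time = 85100 / 3420, so 24.883 s.
Per-layer time: 24.883 + 16.3 → 41.183 s.
Total: 1788 × 41.183 s = 73635.204 s → 20.45 hours.

20.45 hours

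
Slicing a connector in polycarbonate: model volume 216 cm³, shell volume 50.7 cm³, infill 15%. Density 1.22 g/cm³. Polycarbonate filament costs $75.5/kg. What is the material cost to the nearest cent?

Volume inside the shell = 216 − 50.7, so 165.3 cm³.
Infill deposited: 0.15 × 165.3 → 24.795 cm³.
Total extruded: 50.7 + 24.795 → 75.495 cm³.
Mass = 75.495 × 1.22, so 92.1039 g.
Cost = 92.1039 g / 1000 × $75.5/kg = $6.95.

$6.95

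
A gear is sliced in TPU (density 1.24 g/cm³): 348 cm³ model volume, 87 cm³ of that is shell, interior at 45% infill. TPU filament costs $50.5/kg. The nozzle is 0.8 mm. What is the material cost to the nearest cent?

Infill region = 348 − 87 = 261 cm³.
Deposited infill: 0.45 × 261 → 117.45 cm³.
Deposited volume = 87 + 117.45, so 204.45 cm³.
Mass: 204.45 × 1.24 → 253.518 g.
Cost = 253.518 g / 1000 × $50.5/kg = $12.80.

$12.80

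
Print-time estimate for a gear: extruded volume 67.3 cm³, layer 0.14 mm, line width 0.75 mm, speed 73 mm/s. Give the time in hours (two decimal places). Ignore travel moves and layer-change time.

Line area = 0.14 × 0.75, so 0.105 mm².
Toolpath length = 67.3 cm³ / 0.105 mm² = 67300 / 0.105 = 640952.4 mm.
Print-move time = 640952.4 / 73 = 8780.2 s.
That's 8780.2 s → 2.44 hours.

2.44 hours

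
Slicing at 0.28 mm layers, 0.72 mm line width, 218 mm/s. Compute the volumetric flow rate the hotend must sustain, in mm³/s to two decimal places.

Extrusion cross-section = 0.28 × 0.72, so 0.2016 mm².
Volumetric flow = 218 × 0.2016 = 43.95 mm³/s.

43.95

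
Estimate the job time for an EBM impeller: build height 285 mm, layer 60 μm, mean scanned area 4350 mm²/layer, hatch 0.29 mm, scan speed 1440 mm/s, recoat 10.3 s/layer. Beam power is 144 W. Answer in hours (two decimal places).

27.33 hours

Number of layers: 285 / 0.06 → 4750 (rounded up).
Hatch length per layer: 4350 / 0.29 → 15000 mm.
Beam time per layer = 15000 / 1440 = 10.4167 s.
Per-layer time = 10.4167 + 10.3, so 20.7167 s.
Build time = 4750 × 20.7167 = 98404.325 s = 27.33 hours.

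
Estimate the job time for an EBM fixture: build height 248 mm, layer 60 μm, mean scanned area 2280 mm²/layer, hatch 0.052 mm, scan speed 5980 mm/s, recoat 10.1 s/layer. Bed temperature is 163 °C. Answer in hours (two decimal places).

20.02 hours

Layer count = ceil(248 / 0.06) = 4134.
Scan path per layer: 2280 / 0.052 → 43846.2 mm.
Scan time per layer = 43846.2 / 5980, so 7.3321 s.
Time per layer: 7.3321 + 10.1 → 17.4321 s.
Build time = 4134 × 17.4321 = 72064.3014 s = 20.02 hours.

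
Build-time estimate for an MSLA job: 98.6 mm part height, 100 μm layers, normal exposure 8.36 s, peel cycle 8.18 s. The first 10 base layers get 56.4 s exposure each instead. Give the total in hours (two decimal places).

4.66 hours

Number of layers: 98.6 / 0.1 → 986 (rounded up).
Bottom layers = 10 × (56.4 + 8.18) = 645.8 s.
Remaining layers = 976 × (8.36 + 8.18) = 16143.04 s.
Sum: 645.8 + 16143.04 = 16788.84 s → 4.66 hours.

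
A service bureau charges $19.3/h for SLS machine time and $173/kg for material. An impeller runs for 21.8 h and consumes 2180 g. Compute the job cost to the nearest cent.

$797.88

Machine-time cost: 19.3 × 21.8 → $420.74.
Material charge = 173 × 2180/1000 = $377.14.
Job cost: 420.74 + 377.14 = $797.88.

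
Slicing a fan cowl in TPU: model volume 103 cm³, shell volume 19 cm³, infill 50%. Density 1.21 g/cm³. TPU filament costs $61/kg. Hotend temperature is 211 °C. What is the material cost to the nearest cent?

$4.50

Interior volume: 103 − 19 → 84 cm³.
Infill volume: 0.50 × 84 → 42 cm³.
Total printed volume = 19 + 42, so 61 cm³.
Mass = 61 × 1.21 = 73.81 g.
Cost = 73.81 g / 1000 × $61/kg = $4.50.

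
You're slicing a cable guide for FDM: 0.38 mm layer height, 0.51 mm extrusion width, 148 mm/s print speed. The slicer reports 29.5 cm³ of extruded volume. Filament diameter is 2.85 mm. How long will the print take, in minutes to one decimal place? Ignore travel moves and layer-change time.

Line area: 0.38 × 0.51 → 0.1938 mm².
Path length: 29500 mm³ / 0.1938 mm² → 152218.8 mm.
Print-move time: 152218.8 / 148 → 1028.5 s.
1028.5 s = 17.1 minutes.

17.1 minutes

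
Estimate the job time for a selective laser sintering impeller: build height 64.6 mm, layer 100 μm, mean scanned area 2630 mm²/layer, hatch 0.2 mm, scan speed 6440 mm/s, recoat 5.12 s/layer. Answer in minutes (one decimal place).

77.1 minutes

Number of layers: 64.6 / 0.1 → 646 (rounded up).
Hatch length per layer: 2630 / 0.2 → 13150 mm.
Per-layer scan time = 13150 / 6440, so 2.0419 s.
Per-layer time = 2.0419 + 5.12, so 7.1619 s.
Total: 646 × 7.1619 s = 4626.5874 s → 77.1 minutes.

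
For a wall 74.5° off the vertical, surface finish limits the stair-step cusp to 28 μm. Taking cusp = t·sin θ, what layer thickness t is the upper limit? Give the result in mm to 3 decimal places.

t = h_c / sin θ = 0.028 / 0.9636 = 0.029 mm.

0.029 mm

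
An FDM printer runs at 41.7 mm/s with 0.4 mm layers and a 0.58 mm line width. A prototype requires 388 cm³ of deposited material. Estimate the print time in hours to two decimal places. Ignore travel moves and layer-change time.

Line area: 0.4 × 0.58 → 0.232 mm².
Total extruded path = 388000/0.232 = 1672413.8 mm.
Time extruding = 1672413.8 / 41.7, so 40105.8 s.
In the requested units: 40105.8 s = 11.14 hours.

11.14 hours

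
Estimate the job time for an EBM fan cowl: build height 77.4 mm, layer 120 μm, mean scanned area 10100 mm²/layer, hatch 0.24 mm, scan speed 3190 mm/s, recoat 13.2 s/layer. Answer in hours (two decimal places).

Layers = ⌈77.4/0.12⌉ = 645.
Scan path per layer: 10100 / 0.24 → 42083.3 mm.
Beam time per layer = 42083.3 / 3190, so 13.1923 s.
Time per layer = 13.1923 + 13.2 = 26.3923 s.
Total: 645 × 26.3923 s = 17023.0335 s → 4.73 hours.

4.73 hours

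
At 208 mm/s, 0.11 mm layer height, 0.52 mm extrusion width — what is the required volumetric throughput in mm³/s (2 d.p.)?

Extrusion cross-section: 0.11 × 0.52 → 0.0572 mm².
Q = v·A = 208 × 0.0572 = 11.90 mm³/s.

11.90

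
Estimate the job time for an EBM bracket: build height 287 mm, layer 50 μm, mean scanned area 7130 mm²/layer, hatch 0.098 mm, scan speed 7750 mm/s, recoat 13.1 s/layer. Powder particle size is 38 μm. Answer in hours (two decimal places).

Layer count = ceil(287 / 0.05) = 5740.
Per-layer scan distance = 7130 / 0.098 = 72755.1 mm.
Scan time per layer = 72755.1 / 7750 = 9.3878 s.
Per-layer time = 9.3878 + 13.1, so 22.4878 s.
Total: 5740 × 22.4878 s = 129079.972 s → 35.86 hours.

35.86 hours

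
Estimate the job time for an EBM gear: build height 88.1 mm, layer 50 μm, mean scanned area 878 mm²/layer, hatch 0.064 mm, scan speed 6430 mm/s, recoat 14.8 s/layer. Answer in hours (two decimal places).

Layer count = ceil(88.1 / 0.05) = 1762.
Hatch length per layer = 878 / 0.064 = 13718.8 mm.
Scan time per layer = 13718.8 / 6430 = 2.1336 s.
Per-layer time = 2.1336 + 14.8, so 16.9336 s.
Build time = 1762 × 16.9336 = 29837.0032 s = 8.29 hours.

8.29 hours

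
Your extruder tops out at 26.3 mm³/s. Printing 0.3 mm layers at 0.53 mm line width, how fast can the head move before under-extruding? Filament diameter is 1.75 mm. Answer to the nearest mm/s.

Extrusion cross-section = 0.3 × 0.53 = 0.159 mm².
Max speed = 26.3 / 0.159 = 165.41 ≈ 165 mm/s.

165 mm/s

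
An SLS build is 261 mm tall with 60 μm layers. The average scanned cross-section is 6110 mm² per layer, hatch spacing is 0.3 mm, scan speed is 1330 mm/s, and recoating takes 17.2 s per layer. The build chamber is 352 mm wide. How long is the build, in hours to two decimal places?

Number of layers: 261 / 0.06 → 4350 (rounded up).
Hatch length per layer = 6110 / 0.3 = 20366.7 mm.
Scan time per layer = 20366.7 / 1330, so 15.3133 s.
Layer cycle = 15.3133 + 17.2, so 32.5133 s.
Total: 4350 × 32.5133 s = 141432.855 s → 39.29 hours.

39.29 hours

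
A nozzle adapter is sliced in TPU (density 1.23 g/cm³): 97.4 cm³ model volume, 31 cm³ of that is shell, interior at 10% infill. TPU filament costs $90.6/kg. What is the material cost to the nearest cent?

Infill region: 97.4 − 31 → 66.4 cm³.
Deposited infill: 0.10 × 66.4 → 6.64 cm³.
Total printed volume = 31 + 6.64 = 37.64 cm³.
Mass: 37.64 × 1.23 → 46.2972 g.
At $90.6/kg: 46.2972/1000 × 90.6 = $4.19.

$4.19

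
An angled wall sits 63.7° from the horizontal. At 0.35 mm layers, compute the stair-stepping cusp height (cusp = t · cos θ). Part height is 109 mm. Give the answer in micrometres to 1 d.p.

Cusp = layer height × cos(63.7°) = 0.35 × 0.4431 = 0.155085 mm = 155.1 μm.

155.1 μm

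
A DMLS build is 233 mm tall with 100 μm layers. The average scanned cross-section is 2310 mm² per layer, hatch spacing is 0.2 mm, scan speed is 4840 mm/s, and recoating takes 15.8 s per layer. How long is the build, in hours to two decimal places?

11.77 hours

Layer count = ceil(233 / 0.1) = 2330.
Hatch length per layer = 2310 / 0.2, so 11550 mm.
Scan time per layer: 11550 / 4840 → 2.3864 s.
Layer cycle = 2.3864 + 15.8, so 18.1864 s.
Total: 2330 × 18.1864 s = 42374.312 s → 11.77 hours.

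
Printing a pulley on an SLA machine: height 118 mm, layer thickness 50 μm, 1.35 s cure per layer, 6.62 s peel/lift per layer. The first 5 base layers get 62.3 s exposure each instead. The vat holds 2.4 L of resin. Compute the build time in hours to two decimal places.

5.31 hours

Layer count = ceil(118 / 0.05) = 2360.
Base layers = 5 × (62.3 + 6.62) = 344.6 s.
Regular layers: 2355 × (1.35 + 6.62) → 18769.35 s.
Total = 344.6 + 18769.35 = 19113.95 s = 5.31 hours.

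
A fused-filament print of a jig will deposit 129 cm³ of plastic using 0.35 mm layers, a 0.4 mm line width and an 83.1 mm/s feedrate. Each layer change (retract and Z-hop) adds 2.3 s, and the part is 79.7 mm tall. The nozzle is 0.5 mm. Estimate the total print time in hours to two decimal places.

Extrusion cross-section: 0.35 × 0.4 → 0.14 mm².
Toolpath length = 129 cm³ / 0.14 mm² = 129000 / 0.14 = 921428.6 mm.
Print-move time = 921428.6 / 83.1, so 11088.2 s.
Layer count = ceil(79.7 / 0.35) = 228.
Z-hop total = 228 × 2.3, so 524.4 s.
Altogether 11088.2 + 524.4 = 11612.6 s, i.e. 3.23 hours.

3.23 hours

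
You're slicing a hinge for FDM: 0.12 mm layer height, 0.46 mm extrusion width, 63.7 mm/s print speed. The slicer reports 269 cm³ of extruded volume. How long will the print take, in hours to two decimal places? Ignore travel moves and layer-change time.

Bead cross-section = 0.12 × 0.46, so 0.0552 mm².
Path length: 269000 mm³ / 0.0552 mm² → 4873188.4 mm.
Print-move time: 4873188.4 / 63.7 → 76502.2 s.
Converting: 76502.2 s = 21.25 hours.

21.25 hours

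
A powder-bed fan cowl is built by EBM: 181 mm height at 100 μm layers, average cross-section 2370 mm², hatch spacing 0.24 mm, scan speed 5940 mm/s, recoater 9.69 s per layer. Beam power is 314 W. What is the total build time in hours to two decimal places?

5.71 hours

Layer count = ceil(181 / 0.1) = 1810.
Scan path per layer: 2370 / 0.24 → 9875 mm.
Scan time per layer = 9875 / 5940, so 1.6625 s.
Time per layer = 1.6625 + 9.69 = 11.3525 s.
Build time = 1810 × 11.3525 = 20548.025 s = 5.71 hours.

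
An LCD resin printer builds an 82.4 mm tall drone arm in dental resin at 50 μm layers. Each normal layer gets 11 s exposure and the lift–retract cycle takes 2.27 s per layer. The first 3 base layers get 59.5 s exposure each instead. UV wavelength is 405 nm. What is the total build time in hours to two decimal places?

6.12 hours

Number of layers: 82.4 / 0.05 → 1648 (rounded up).
Burn-in layers = 3 × (59.5 + 2.27), so 185.31 s.
Regular layers = 1645 × (11 + 2.27), so 21829.15 s.
Total = 185.31 + 21829.15 = 22014.46 s = 6.12 hours.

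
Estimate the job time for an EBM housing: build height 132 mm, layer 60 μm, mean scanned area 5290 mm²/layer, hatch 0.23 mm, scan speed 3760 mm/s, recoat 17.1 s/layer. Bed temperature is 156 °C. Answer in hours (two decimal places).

14.19 hours

Layers = ⌈132/0.06⌉ = 2200.
Hatch length per layer = 5290 / 0.23, so 23000 mm.
Per-layer scan time = 23000 / 3760, so 6.117 s.
Layer cycle = 6.117 + 17.1, so 23.217 s.
2200 layers × 23.217 s/layer = 51077.4 s, i.e. 14.19 hours.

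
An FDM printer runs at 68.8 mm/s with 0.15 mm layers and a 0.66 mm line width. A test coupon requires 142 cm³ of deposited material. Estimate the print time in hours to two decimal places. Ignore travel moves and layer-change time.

5.79 hours

Extrusion cross-section = 0.15 × 0.66, so 0.099 mm².
Path length: 142000 mm³ / 0.099 mm² → 1434343.4 mm.
Extrusion time = 1434343.4 / 68.8, so 20848 s.
Converting: 20848 s = 5.79 hours.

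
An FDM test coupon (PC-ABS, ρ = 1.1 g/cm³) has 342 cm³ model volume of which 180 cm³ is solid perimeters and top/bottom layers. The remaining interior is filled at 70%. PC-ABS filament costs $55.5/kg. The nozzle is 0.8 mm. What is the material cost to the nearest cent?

$17.91

Infill region: 342 − 180 → 162 cm³.
Deposited infill = 0.70 × 162, so 113.4 cm³.
Total extruded = 180 + 113.4 = 293.4 cm³.
Mass: 293.4 × 1.1 → 322.74 g.
At $55.5/kg: 322.74/1000 × 55.5 = $17.91.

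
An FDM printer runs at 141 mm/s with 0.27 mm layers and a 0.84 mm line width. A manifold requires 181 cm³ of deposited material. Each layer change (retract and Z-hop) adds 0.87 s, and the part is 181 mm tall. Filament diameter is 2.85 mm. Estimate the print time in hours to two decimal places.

Line area = 0.27 × 0.84 = 0.2268 mm².
Path length: 181000 mm³ / 0.2268 mm² → 798060 mm.
Print-move time: 798060 / 141 → 5660 s.
Number of layers: 181 / 0.27 → 671 (rounded up).
Non-print overhead = 671 × 0.87 = 583.77 s.
Altogether 5660 + 583.77 = 6243.77 s, i.e. 1.73 hours.

1.73 hours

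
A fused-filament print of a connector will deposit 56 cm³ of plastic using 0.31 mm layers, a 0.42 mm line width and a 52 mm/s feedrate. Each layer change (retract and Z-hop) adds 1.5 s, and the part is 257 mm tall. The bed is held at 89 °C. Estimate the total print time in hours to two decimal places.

Bead cross-section = 0.31 × 0.42 = 0.1302 mm².
Toolpath length = 56 cm³ / 0.1302 mm² = 56000 / 0.1302 = 430107.5 mm.
Time extruding = 430107.5 / 52, so 8271.3 s.
Number of layers: 257 / 0.31 → 830 (rounded up).
Z-hop total = 830 × 1.5, so 1245 s.
Total = 8271.3 + 1245 = 9516.3 s = 2.64 hours.

2.64 hours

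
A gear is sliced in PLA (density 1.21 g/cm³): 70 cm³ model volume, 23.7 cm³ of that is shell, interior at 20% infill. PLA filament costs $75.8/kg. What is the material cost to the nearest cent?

$3.02

Interior volume = 70 − 23.7, so 46.3 cm³.
Deposited infill: 0.20 × 46.3 → 9.26 cm³.
Total extruded: 23.7 + 9.26 → 32.96 cm³.
Mass = 32.96 × 1.21 = 39.8816 g.
Cost = 39.8816 g / 1000 × $75.8/kg = $3.02.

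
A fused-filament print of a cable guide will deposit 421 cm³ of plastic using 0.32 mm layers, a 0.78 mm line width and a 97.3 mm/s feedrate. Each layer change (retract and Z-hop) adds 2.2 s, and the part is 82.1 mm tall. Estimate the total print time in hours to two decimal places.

Bead cross-section = 0.32 × 0.78 = 0.2496 mm².
Path length: 421000 mm³ / 0.2496 mm² → 1686698.7 mm.
Print-move time = 1686698.7 / 97.3 = 17335 s.
Layer count = ceil(82.1 / 0.32) = 257.
Z-hop total = 257 × 2.2, so 565.4 s.
Total = 17335 + 565.4 = 17900.4 s = 4.97 hours.

4.97 hours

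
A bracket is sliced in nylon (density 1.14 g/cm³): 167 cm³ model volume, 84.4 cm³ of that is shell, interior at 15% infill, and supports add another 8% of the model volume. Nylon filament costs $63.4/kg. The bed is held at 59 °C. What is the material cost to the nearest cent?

Volume inside the shell = 167 − 84.4, so 82.6 cm³.
Infill deposited = 0.15 × 82.6, so 12.39 cm³.
Support: 0.08 × 167 → 13.36 cm³.
Total extruded: 84.4 + 12.39 + 13.36 → 110.15 cm³.
Mass: 110.15 × 1.14 → 125.571 g.
Cost = 125.571 g / 1000 × $63.4/kg = $7.96.

$7.96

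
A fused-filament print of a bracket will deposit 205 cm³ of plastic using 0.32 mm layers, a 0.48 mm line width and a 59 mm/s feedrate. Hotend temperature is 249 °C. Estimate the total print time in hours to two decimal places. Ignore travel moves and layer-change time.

6.28 hours

Line area: 0.32 × 0.48 → 0.1536 mm².
Toolpath length = 205 cm³ / 0.1536 mm² = 205000 / 0.1536 = 1334635.4 mm.
Time extruding = 1334635.4 / 59, so 22620.9 s.
That's 22620.9 s → 6.28 hours.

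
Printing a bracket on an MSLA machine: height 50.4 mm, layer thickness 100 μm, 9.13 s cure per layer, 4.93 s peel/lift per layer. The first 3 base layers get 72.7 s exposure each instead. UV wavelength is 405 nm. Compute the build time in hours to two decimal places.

Layer count = ceil(50.4 / 0.1) = 504.
Bottom layers: 3 × (72.7 + 4.93) → 232.89 s.
Normal layers = 501 × (9.13 + 4.93), so 7044.06 s.
Total = 232.89 + 7044.06 = 7276.95 s = 2.02 hours.

2.02 hours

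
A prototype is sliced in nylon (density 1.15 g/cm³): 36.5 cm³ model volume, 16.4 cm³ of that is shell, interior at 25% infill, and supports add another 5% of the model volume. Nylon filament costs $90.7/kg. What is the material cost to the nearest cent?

Interior volume: 36.5 − 16.4 → 20.1 cm³.
Infill deposited = 0.25 × 20.1 = 5.025 cm³.
Support = 0.05 × 36.5 = 1.825 cm³.
Total printed volume = 16.4 + 5.025 + 1.825 = 23.25 cm³.
Mass: 23.25 × 1.15 → 26.7375 g.
At $90.7/kg: 26.7375/1000 × 90.7 = $2.43.

$2.43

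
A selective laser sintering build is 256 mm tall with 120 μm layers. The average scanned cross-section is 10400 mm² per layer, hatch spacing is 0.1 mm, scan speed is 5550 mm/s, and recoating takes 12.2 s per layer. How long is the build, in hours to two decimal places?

Number of layers: 256 / 0.12 → 2134 (rounded up).
Per-layer scan distance: 10400 / 0.1 → 104000 mm.
Per-layer scan time: 104000 / 5550 → 18.7387 s.
Time per layer = 18.7387 + 12.2 = 30.9387 s.
Build time = 2134 × 30.9387 = 66023.1858 s = 18.34 hours.

18.34 hours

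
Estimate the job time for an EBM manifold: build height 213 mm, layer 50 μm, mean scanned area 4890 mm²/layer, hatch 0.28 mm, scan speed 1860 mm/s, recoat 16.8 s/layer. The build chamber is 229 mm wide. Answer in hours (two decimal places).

30.99 hours

Layer count = ceil(213 / 0.05) = 4260.
Per-layer scan distance = 4890 / 0.28, so 17464.3 mm.
Per-layer scan time = 17464.3 / 1860, so 9.3894 s.
Time per layer: 9.3894 + 16.8 → 26.1894 s.
4260 layers × 26.1894 s/layer = 111566.844 s, i.e. 30.99 hours.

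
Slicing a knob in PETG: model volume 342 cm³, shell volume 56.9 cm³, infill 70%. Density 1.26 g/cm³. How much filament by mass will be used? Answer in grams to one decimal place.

Infill region = 342 − 56.9 = 285.1 cm³.
Infill volume = 0.70 × 285.1 = 199.57 cm³.
Total printed volume = 56.9 + 199.57, so 256.47 cm³.
Mass: 256.47 × 1.26 → 323.1522 g.

323.2 g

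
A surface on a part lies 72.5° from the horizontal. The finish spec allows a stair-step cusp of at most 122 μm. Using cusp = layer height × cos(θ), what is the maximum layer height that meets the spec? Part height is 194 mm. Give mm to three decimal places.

0.406 mm

Layer height = cusp / cos(72.5°) = 0.122 / 0.3007 = 0.406 mm.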